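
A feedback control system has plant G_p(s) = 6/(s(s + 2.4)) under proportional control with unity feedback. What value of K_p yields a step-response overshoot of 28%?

From %OS = 100·exp(−πζ/√(1−ζ²)) = 28%, ζ = −ln(0.28)/√(π²+ln²(0.28)) = 0.3755.
Characteristic equation s² + 2.4s + 6K_p = 0 gives ζ = 2.4/(2√(6K_p)).
Setting ζ = 0.3755: √(6K_p) = 2.4/(2·0.3755) = 3.195, so K_p = 10.21/6 = 1.7.

K_p = 1.7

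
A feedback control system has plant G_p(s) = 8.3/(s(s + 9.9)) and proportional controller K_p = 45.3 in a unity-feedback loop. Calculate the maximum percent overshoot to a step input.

43.6%

From 1 + K_pG_p(s) = 0: s² + 9.9s + 376 = 0 ⇒ ω_n = 19.39, ζ = 0.2553.
%OS = 100·exp(−πζ/√(1−ζ²)) = 100·exp(−π·0.2553/√0.9348) = 43.6%.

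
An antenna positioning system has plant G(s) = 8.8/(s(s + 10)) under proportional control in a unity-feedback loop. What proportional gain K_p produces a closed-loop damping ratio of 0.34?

K_p = 24.6

Closed-loop characteristic equation: s² + 10s + K_p·8.8 = 0.
So ω_n = √(8.8K_p) and 2ζω_n = 10, giving ζ = 10/(2√(8.8K_p)).
Setting ζ = 0.34: √(8.8K_p) = 10/(2·0.34) = 14.71, so K_p = 216.3/8.8 = 24.6.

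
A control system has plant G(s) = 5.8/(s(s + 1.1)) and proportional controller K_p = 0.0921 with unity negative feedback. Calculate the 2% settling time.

T_s ≈ 7.27 s

The closed-loop denominator s² + 1.1s + 0.5342 gives ω_n = √0.5342 = 0.7309 and ζ = 1.1/(2ω_n) = 0.7525.
2% settling time T_s ≈ 4/(ζω_n) = 4/0.55 = 7.27 s.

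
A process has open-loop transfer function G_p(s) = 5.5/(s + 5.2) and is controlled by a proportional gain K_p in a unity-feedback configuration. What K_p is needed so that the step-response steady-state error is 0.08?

K_p = 10.9

Steady-state error for a unit step on this type-0 loop is 1/(1 + K_p·G_p(0)).
G_p(0) = 1.058. Require 1/(1 + K_p·1.058) = 0.08, so 1 + 1.058·K_p = 12.5.
K_p = (12.5 − 1)/1.058 = 10.9.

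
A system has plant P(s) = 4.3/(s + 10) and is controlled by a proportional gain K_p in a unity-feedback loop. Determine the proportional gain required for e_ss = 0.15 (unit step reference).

For a type-0 loop with proportional control, e_ss = 1/(1 + K_p·P(0)).
P(0) = 0.43. Require 1/(1 + K_p·0.43) = 0.15, so 1 + 0.43·K_p = 6.667.
K_p = (6.667 − 1)/0.43 = 13.2.

K_p = 13.2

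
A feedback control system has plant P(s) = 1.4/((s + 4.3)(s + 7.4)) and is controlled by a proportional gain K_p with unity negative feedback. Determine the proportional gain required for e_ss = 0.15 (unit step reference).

The loop is type 0, so e_ss(step) = 1/(1 + K_pos) with K_pos = K_p·P(0).
P(0) = 0.044. Require 1/(1 + K_p·0.044) = 0.15, so 1 + 0.044·K_p = 6.667.
K_p = (6.667 − 1)/0.044 = 129.

K_p = 129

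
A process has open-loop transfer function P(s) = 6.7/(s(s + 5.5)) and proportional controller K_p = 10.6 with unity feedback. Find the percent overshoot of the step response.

33.8%

Closed-loop characteristic equation: s² + 5.5s + 71.02 = 0, so ω_n = 8.427 rad/s and ζ = 5.5/(2·8.427) = 0.3263.
%OS = 100·exp(−πζ/√(1−ζ²)) = 100·exp(−π·0.3263/√0.8935) = 33.8%.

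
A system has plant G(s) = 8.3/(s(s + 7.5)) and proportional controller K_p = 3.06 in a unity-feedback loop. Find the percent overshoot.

Closed-loop characteristic equation: s² + 7.5s + 25.4 = 0, so ω_n = 5.04 rad/s and ζ = 7.5/(2·5.04) = 0.7441.
%OS = 100·exp(−πζ/√(1−ζ²)) = 100·exp(−π·0.7441/√0.4463) = 3.02%.

3.02%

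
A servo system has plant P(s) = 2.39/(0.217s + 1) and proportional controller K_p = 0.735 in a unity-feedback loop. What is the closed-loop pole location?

Closed loop: T(s) = K_p·P/(1+K_p·P) = 1.757/(0.217s + 1 + 1.757), with pole at s = −(1 + 1.757)/0.217 = −12.7.

s = -12.7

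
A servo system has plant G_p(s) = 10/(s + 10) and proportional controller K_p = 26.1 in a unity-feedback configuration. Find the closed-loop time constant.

τ = 0.00369 s

Closed-loop transfer function: T(s) = K_p·G_p(s)/(1 + K_p·G_p(s)) = 261/(s + 10 + 261) = 261/(s + 271).
Time constant τ = 1/271 = 0.00369 s.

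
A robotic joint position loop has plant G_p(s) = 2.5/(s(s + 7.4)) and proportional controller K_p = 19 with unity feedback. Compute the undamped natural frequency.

With unity feedback the closed-loop characteristic equation is s² + 7.4s + 19·2.5 = s² + 7.4s + 47.5 = 0.
So ω_n² = 47.5 ⇒ ω_n = 6.892 rad/s, and ζ = 7.4/(2ω_n) = 0.537.

ω_n = 6.89 rad/s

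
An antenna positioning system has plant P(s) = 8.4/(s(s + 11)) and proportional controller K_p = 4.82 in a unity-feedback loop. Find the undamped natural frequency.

ω_n = 6.36 rad/s

With unity feedback the closed-loop characteristic equation is s² + 11s + 4.82·8.4 = s² + 11s + 40.49 = 0.
So ω_n² = 40.49 ⇒ ω_n = 6.363 rad/s, and ζ = 11/(2ω_n) = 0.864.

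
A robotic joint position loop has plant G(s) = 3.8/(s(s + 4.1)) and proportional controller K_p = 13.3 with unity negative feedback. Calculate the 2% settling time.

The closed-loop denominator s² + 4.1s + 50.54 gives ω_n = √50.54 = 7.109 and ζ = 4.1/(2ω_n) = 0.2884.
2% settling time T_s ≈ 4/(ζω_n) = 4/2.05 = 1.95 s.

T_s ≈ 1.95 s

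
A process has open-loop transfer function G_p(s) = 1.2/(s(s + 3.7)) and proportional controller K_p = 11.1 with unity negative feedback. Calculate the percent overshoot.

15.8%

Closed-loop characteristic equation: s² + 3.7s + 13.32 = 0, so ω_n = 3.65 rad/s and ζ = 3.7/(2·3.65) = 0.5069.
%OS = 100·exp(−πζ/√(1−ζ²)) = 100·exp(−π·0.5069/√0.7431) = 15.8%.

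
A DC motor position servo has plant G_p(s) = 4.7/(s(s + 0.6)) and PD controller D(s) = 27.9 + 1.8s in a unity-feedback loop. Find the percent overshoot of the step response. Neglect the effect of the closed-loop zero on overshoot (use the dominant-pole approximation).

25.8%

Forward path: (27.9 + 1.8s)·4.7/(s(s+0.6)). The closed-loop characteristic equation is s² + (0.6 + 4.7·1.8)s + 4.7·27.9 = 0.
That is s² + 9.06s + 131.1 = 0, so ω_n = 11.45 rad/s and ζ = 9.06/(2·11.45) = 0.3956.
%OS = 100·exp(−πζ/√(1−ζ²)) = 25.8%.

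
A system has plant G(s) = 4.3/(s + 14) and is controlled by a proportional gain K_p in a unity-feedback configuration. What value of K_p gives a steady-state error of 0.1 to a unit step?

K_p = 29.3

Steady-state error for a unit step on this type-0 loop is 1/(1 + K_p·G(0)).
G(0) = 0.3071. Require 1/(1 + K_p·0.3071) = 0.1, so 1 + 0.3071·K_p = 10.
K_p = (10 − 1)/0.3071 = 29.3.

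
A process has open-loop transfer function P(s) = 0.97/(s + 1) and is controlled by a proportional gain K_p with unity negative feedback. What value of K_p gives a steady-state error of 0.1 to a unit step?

K_p = 9.28

The loop is type 0, so e_ss(step) = 1/(1 + K_pos) with K_pos = K_p·P(0).
P(0) = 0.97. Require 1/(1 + K_p·0.97) = 0.1, so 1 + 0.97·K_p = 10.
K_p = (10 − 1)/0.97 = 9.28.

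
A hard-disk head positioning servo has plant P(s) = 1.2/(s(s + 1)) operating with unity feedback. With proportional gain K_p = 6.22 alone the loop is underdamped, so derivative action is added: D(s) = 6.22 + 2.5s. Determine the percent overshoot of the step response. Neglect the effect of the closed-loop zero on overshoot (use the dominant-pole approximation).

Forward path: (6.22 + 2.5s)·1.2/(s(s+1)). The closed-loop characteristic equation is s² + (1 + 1.2·2.5)s + 1.2·6.22 = 0.
That is s² + 4s + 7.464 = 0, so ω_n = 2.732 rad/s and ζ = 4/(2·2.732) = 0.7321.
%OS = 100·exp(−πζ/√(1−ζ²)) = 3.42%.

3.42%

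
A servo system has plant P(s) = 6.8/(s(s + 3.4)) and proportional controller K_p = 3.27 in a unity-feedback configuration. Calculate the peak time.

From 1 + K_pP(s) = 0: s² + 3.4s + 22.24 = 0 ⇒ ω_n = 4.716, ζ = 0.3605.
Damped frequency ω_d = ω_n√(1−ζ²) = 4.398 rad/s, so peak time T_p = π/ω_d = 0.714 s.

T_p = 0.714 s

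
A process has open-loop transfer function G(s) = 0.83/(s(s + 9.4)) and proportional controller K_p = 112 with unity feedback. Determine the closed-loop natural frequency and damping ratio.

ω_n = 9.64 rad/s, ζ = 0.487

The closed-loop denominator is s(s+9.4) + 112·0.83 = s² + 9.4s + 92.96.
Matching s² + 2ζω_n s + ω_n²: ω_n = √92.96 = 9.642 rad/s and 2ζω_n = 9.4, so ζ = 9.4/(2·9.642) = 0.487.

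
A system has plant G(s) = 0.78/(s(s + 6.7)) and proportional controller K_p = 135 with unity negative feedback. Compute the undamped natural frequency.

ω_n = 10.3 rad/s

1 + K_p·G(s) = 0 gives s² + 6.7s + 105.3 = 0.
So ω_n² = 105.3 ⇒ ω_n = 10.26 rad/s, and ζ = 6.7/(2ω_n) = 0.326.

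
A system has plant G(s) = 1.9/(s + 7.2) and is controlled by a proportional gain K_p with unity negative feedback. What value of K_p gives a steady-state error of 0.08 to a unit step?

For a type-0 loop with proportional control, e_ss = 1/(1 + K_p·G(0)).
G(0) = 0.2639. Require 1/(1 + K_p·0.2639) = 0.08, so 1 + 0.2639·K_p = 12.5.
K_p = (12.5 − 1)/0.2639 = 43.6.

K_p = 43.6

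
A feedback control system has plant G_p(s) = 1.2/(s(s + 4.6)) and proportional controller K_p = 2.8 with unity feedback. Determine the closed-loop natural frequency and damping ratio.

1 + K_p·G_p(s) = 0 gives s² + 4.6s + 3.36 = 0.
So ω_n² = 3.36 ⇒ ω_n = 1.833 rad/s, and ζ = 4.6/(2ω_n) = 1.25.

ω_n = 1.83 rad/s, ζ = 1.25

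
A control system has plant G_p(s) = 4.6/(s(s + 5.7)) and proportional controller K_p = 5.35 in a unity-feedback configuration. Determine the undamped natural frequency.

The closed-loop denominator is s(s+5.7) + 5.35·4.6 = s² + 5.7s + 24.61.
So ω_n² = 24.61 ⇒ ω_n = 4.961 rad/s, and ζ = 5.7/(2ω_n) = 0.574.

ω_n = 4.96 rad/s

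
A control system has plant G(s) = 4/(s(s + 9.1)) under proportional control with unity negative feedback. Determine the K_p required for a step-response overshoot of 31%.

K_p = 42.4

From %OS = 100·exp(−πζ/√(1−ζ²)) = 31%, ζ = −ln(0.31)/√(π²+ln²(0.31)) = 0.3493.
Characteristic equation s² + 9.1s + 4K_p = 0 gives ζ = 9.1/(2√(4K_p)).
Setting ζ = 0.3493: √(4K_p) = 9.1/(2·0.3493) = 13.03, so K_p = 169.7/4 = 42.4.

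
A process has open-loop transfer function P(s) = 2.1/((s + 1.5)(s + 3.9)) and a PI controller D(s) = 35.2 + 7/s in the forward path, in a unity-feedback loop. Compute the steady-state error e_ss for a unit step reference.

0

The open loop D(s)P(s) has a pole at the origin (type 1), so the static position error constant is infinite and e_ss = 1/(1+∞) = 0.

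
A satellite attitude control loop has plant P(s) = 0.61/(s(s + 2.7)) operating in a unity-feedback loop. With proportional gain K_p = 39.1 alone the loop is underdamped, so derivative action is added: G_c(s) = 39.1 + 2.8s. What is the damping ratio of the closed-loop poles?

ζ = 0.451

Forward path: (39.1 + 2.8s)·0.61/(s(s+2.7)). The closed-loop characteristic equation is s² + (2.7 + 0.61·2.8)s + 0.61·39.1 = 0.
That is s² + 4.408s + 23.85 = 0, so ω_n = 4.884 rad/s and ζ = 4.408/(2·4.884) = 0.4513.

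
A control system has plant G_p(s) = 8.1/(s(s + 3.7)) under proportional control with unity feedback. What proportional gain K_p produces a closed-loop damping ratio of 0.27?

Closed-loop characteristic equation: s² + 3.7s + K_p·8.1 = 0.
So ω_n = √(8.1K_p) and 2ζω_n = 3.7, giving ζ = 3.7/(2√(8.1K_p)).
Setting ζ = 0.27: √(8.1K_p) = 3.7/(2·0.27) = 6.852, so K_p = 46.95/8.1 = 5.8.

K_p = 5.8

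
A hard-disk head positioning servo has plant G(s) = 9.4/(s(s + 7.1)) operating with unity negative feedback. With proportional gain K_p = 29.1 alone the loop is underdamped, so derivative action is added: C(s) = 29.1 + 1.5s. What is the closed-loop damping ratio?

Forward path: (29.1 + 1.5s)·9.4/(s(s+7.1)). The closed-loop characteristic equation is s² + (7.1 + 9.4·1.5)s + 9.4·29.1 = 0.
That is s² + 21.2s + 273.5 = 0, so ω_n = 16.54 rad/s and ζ = 21.2/(2·16.54) = 0.6409.

ζ = 0.641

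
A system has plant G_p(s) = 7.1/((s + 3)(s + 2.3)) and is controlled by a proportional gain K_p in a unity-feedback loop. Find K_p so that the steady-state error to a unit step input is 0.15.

Steady-state error for a unit step on this type-0 loop is 1/(1 + K_p·G_p(0)).
G_p(0) = 1.029. Require 1/(1 + K_p·1.029) = 0.15, so 1 + 1.029·K_p = 6.667.
K_p = (6.667 − 1)/1.029 = 5.51.

K_p = 5.51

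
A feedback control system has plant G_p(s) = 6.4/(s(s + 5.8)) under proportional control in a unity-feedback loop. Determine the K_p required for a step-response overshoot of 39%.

K_p = 15.9

From %OS = 100·exp(−πζ/√(1−ζ²)) = 39%, ζ = −ln(0.39)/√(π²+ln²(0.39)) = 0.2871.
Characteristic equation s² + 5.8s + 6.4K_p = 0 gives ζ = 5.8/(2√(6.4K_p)).
Setting ζ = 0.2871: √(6.4K_p) = 5.8/(2·0.2871) = 10.1, so K_p = 102/6.4 = 15.9.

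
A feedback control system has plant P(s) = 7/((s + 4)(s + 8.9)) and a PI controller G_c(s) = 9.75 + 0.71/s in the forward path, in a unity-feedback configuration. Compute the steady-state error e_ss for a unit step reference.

0

The open loop G_c(s)P(s) has a pole at the origin (type 1), so the static position error constant is infinite and e_ss = 1/(1+∞) = 0.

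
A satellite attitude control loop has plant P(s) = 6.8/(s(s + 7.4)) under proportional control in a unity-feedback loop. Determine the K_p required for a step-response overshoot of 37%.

From %OS = 100·exp(−πζ/√(1−ζ²)) = 37%, ζ = −ln(0.37)/√(π²+ln²(0.37)) = 0.3017.
Characteristic equation s² + 7.4s + 6.8K_p = 0 gives ζ = 7.4/(2√(6.8K_p)).
Setting ζ = 0.3017: √(6.8K_p) = 7.4/(2·0.3017) = 12.26, so K_p = 150.4/6.8 = 22.1.

K_p = 22.1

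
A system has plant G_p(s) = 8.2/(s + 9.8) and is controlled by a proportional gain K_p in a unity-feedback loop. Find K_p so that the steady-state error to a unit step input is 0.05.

K_p = 22.7

For a type-0 loop with proportional control, e_ss = 1/(1 + K_p·G_p(0)).
G_p(0) = 0.8367. Require 1/(1 + K_p·0.8367) = 0.05, so 1 + 0.8367·K_p = 20.
K_p = (20 − 1)/0.8367 = 22.7.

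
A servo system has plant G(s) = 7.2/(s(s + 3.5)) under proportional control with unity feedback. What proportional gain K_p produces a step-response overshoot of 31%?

K_p = 3.49

From %OS = 100·exp(−πζ/√(1−ζ²)) = 31%, ζ = −ln(0.31)/√(π²+ln²(0.31)) = 0.3493.
Characteristic equation s² + 3.5s + 7.2K_p = 0 gives ζ = 3.5/(2√(7.2K_p)).
Setting ζ = 0.3493: √(7.2K_p) = 3.5/(2·0.3493) = 5.01, so K_p = 25.1/7.2 = 3.49.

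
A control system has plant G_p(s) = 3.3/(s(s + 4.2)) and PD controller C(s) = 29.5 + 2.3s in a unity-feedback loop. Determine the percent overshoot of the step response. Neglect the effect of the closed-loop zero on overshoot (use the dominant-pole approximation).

Forward path: (29.5 + 2.3s)·3.3/(s(s+4.2)). The closed-loop characteristic equation is s² + (4.2 + 3.3·2.3)s + 3.3·29.5 = 0.
That is s² + 11.79s + 97.35 = 0, so ω_n = 9.867 rad/s and ζ = 11.79/(2·9.867) = 0.5975.
%OS = 100·exp(−πζ/√(1−ζ²)) = 9.63%.

9.63%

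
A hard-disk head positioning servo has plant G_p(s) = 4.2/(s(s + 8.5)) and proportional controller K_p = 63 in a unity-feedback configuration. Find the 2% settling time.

T_s ≈ 0.941 s

The closed-loop denominator s² + 8.5s + 264.6 gives ω_n = √264.6 = 16.27 and ζ = 8.5/(2ω_n) = 0.2613.
2% settling time T_s ≈ 4/(ζω_n) = 4/4.25 = 0.941 s.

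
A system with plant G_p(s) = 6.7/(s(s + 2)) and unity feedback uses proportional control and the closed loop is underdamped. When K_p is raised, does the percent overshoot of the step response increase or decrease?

increase

ζ = 2/(2√(6.7K_p)) decreases as K_p grows; lower damping means more overshoot.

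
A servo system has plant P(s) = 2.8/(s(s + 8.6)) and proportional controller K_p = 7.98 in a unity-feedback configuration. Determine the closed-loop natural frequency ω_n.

With unity feedback the closed-loop characteristic equation is s² + 8.6s + 7.98·2.8 = s² + 8.6s + 22.34 = 0.
Matching s² + 2ζω_n s + ω_n²: ω_n = √22.34 = 4.727 rad/s and 2ζω_n = 8.6, so ζ = 8.6/(2·4.727) = 0.91.

ω_n = 4.73 rad/s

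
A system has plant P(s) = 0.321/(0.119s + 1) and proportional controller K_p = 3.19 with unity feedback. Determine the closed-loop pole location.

s = -17.01

Closed loop: T(s) = K_p·P/(1+K_p·P) = 1.024/(0.119s + 1 + 1.024), with pole at s = −(1 + 1.024)/0.119 = −17.01.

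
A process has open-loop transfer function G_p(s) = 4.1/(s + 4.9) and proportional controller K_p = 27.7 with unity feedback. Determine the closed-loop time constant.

τ = 0.00844 s

Closed-loop transfer function: T(s) = K_p·G_p(s)/(1 + K_p·G_p(s)) = 113.6/(s + 4.9 + 113.6) = 113.6/(s + 118.5).
Time constant τ = 1/118.5 = 0.00844 s.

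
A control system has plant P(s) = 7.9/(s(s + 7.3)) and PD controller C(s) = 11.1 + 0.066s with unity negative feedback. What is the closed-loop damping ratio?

ζ = 0.418

Forward path: (11.1 + 0.066s)·7.9/(s(s+7.3)). The closed-loop characteristic equation is s² + (7.3 + 7.9·0.066)s + 7.9·11.1 = 0.
That is s² + 7.821s + 87.69 = 0, so ω_n = 9.364 rad/s and ζ = 7.821/(2·9.364) = 0.4176.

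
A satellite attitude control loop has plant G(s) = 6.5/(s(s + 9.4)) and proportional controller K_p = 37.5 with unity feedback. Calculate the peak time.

From 1 + K_pG(s) = 0: s² + 9.4s + 243.8 = 0 ⇒ ω_n = 15.61, ζ = 0.301.
Damped frequency ω_d = ω_n√(1−ζ²) = 14.89 rad/s, so peak time T_p = π/ω_d = 0.211 s.

T_p = 0.211 s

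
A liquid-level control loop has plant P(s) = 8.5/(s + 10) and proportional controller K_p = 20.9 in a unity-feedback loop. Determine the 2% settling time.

T_s ≈ 0.0213 s

Closed-loop transfer function: T(s) = K_p·P(s)/(1 + K_p·P(s)) = 177.6/(s + 10 + 177.6) = 177.6/(s + 187.6).
Time constant τ = 1/187.6 = 0.005329 s, so the 2% settling time is about 4τ = 0.0213 s.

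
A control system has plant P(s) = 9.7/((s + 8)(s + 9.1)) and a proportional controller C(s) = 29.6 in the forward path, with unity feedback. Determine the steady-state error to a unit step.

The loop is type 0. Static position error constant K_pos = C(0)·P(0) = 29.6·0.1332 = 3.944.
Steady-state error to a unit step: e_ss = 1/(1+K_pos) = 1/4.944 = 0.202.

0.202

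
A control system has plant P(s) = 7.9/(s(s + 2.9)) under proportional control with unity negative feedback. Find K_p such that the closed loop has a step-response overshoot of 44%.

K_p = 4.16

From %OS = 100·exp(−πζ/√(1−ζ²)) = 44%, ζ = −ln(0.44)/√(π²+ln²(0.44)) = 0.2528.
Characteristic equation s² + 2.9s + 7.9K_p = 0 gives ζ = 2.9/(2√(7.9K_p)).
Setting ζ = 0.2528: √(7.9K_p) = 2.9/(2·0.2528) = 5.735, so K_p = 32.89/7.9 = 4.16.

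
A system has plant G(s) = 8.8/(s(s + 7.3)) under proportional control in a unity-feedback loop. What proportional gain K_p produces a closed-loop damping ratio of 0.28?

K_p = 19.3

Closed-loop characteristic equation: s² + 7.3s + K_p·8.8 = 0.
So ω_n = √(8.8K_p) and 2ζω_n = 7.3, giving ζ = 7.3/(2√(8.8K_p)).
Setting ζ = 0.28: √(8.8K_p) = 7.3/(2·0.28) = 13.04, so K_p = 169.9/8.8 = 19.3.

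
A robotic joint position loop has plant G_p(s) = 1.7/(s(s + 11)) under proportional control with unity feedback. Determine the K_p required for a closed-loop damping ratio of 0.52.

Closed-loop characteristic equation: s² + 11s + K_p·1.7 = 0.
So ω_n = √(1.7K_p) and 2ζω_n = 11, giving ζ = 11/(2√(1.7K_p)).
Setting ζ = 0.52: √(1.7K_p) = 11/(2·0.52) = 10.58, so K_p = 111.9/1.7 = 65.8.

K_p = 65.8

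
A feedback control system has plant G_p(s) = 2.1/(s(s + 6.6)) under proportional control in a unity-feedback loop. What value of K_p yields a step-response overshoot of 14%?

From %OS = 100·exp(−πζ/√(1−ζ²)) = 14%, ζ = −ln(0.14)/√(π²+ln²(0.14)) = 0.5305.
Characteristic equation s² + 6.6s + 2.1K_p = 0 gives ζ = 6.6/(2√(2.1K_p)).
Setting ζ = 0.5305: √(2.1K_p) = 6.6/(2·0.5305) = 6.22, so K_p = 38.69/2.1 = 18.4.

K_p = 18.4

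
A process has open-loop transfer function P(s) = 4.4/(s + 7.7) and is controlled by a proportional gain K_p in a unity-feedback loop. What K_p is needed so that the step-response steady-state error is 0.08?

K_p = 20.1

The loop is type 0, so e_ss(step) = 1/(1 + K_pos) with K_pos = K_p·P(0).
P(0) = 0.5714. Require 1/(1 + K_p·0.5714) = 0.08, so 1 + 0.5714·K_p = 12.5.
K_p = (12.5 − 1)/0.5714 = 20.1.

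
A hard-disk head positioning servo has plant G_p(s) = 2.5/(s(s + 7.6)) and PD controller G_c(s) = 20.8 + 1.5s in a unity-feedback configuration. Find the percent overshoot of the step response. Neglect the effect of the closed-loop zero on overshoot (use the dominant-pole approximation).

1.82%

Forward path: (20.8 + 1.5s)·2.5/(s(s+7.6)). The closed-loop characteristic equation is s² + (7.6 + 2.5·1.5)s + 2.5·20.8 = 0.
That is s² + 11.35s + 52 = 0, so ω_n = 7.211 rad/s and ζ = 11.35/(2·7.211) = 0.787.
%OS = 100·exp(−πζ/√(1−ζ²)) = 1.82%.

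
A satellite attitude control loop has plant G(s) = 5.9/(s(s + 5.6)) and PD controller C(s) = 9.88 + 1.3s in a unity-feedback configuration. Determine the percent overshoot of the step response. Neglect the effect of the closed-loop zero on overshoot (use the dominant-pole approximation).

Forward path: (9.88 + 1.3s)·5.9/(s(s+5.6)). The closed-loop characteristic equation is s² + (5.6 + 5.9·1.3)s + 5.9·9.88 = 0.
That is s² + 13.27s + 58.29 = 0, so ω_n = 7.635 rad/s and ζ = 13.27/(2·7.635) = 0.869.
%OS = 100·exp(−πζ/√(1−ζ²)) = 0.401%.

0.401%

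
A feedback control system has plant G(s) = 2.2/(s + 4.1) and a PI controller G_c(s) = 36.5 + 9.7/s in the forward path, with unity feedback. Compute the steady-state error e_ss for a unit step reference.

The open loop G_c(s)G(s) has a pole at the origin (type 1), so the static position error constant is infinite and e_ss = 1/(1+∞) = 0.

0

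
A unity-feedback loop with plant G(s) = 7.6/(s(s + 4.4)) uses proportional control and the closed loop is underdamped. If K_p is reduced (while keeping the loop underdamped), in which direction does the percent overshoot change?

ζ = 4.4/(2√(7.6K_p)) rises as K_p falls; higher damping means less overshoot.

decrease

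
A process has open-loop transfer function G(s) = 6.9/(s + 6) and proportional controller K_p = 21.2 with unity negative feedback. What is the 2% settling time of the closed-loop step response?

T_s ≈ 0.0263 s

Closed-loop transfer function: T(s) = K_p·G(s)/(1 + K_p·G(s)) = 146.3/(s + 6 + 146.3) = 146.3/(s + 152.3).
Time constant τ = 1/152.3 = 0.006567 s, so the 2% settling time is about 4τ = 0.0263 s.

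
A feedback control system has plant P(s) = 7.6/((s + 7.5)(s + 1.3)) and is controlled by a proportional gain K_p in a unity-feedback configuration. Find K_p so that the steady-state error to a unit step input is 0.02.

For a type-0 loop with proportional control, e_ss = 1/(1 + K_p·P(0)).
P(0) = 0.7795. Require 1/(1 + K_p·0.7795) = 0.02, so 1 + 0.7795·K_p = 50.
K_p = (50 − 1)/0.7795 = 62.9.

K_p = 62.9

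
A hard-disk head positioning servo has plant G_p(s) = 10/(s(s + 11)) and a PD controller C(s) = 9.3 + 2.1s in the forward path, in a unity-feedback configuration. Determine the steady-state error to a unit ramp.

The loop has one pole at the origin (type 1). Velocity error constant K_v = lim_{s→0} s·C(s)G_p(s) = 9.3·10/11 = 8.455.
Steady-state error to a unit ramp: e_ss = 1/K_v = 0.118.

0.118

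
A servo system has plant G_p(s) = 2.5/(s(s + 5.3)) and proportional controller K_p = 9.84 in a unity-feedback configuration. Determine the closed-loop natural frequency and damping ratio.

ω_n = 4.96 rad/s, ζ = 0.534

1 + K_p·G_p(s) = 0 gives s² + 5.3s + 24.6 = 0.
Matching s² + 2ζω_n s + ω_n²: ω_n = √24.6 = 4.96 rad/s and 2ζω_n = 5.3, so ζ = 5.3/(2·4.96) = 0.534.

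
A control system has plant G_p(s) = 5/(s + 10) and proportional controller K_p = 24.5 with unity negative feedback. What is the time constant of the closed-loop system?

τ = 0.00755 s

Closed-loop transfer function: T(s) = K_p·G_p(s)/(1 + K_p·G_p(s)) = 122.5/(s + 10 + 122.5) = 122.5/(s + 132.5).
Time constant τ = 1/132.5 = 0.00755 s.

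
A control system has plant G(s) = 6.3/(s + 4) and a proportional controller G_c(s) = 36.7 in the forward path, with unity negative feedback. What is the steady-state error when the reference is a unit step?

The loop is type 0. Static position error constant K_pos = G_c(0)·G(0) = 36.7·1.575 = 57.8.
Steady-state error to a unit step: e_ss = 1/(1+K_pos) = 1/58.8 = 0.017.

0.017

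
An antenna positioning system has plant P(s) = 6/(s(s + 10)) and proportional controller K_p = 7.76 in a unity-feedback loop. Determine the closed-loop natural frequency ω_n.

With unity feedback the closed-loop characteristic equation is s² + 10s + 7.76·6 = s² + 10s + 46.56 = 0.
Matching s² + 2ζω_n s + ω_n²: ω_n = √46.56 = 6.823 rad/s and 2ζω_n = 10, so ζ = 10/(2·6.823) = 0.733.

ω_n = 6.82 rad/s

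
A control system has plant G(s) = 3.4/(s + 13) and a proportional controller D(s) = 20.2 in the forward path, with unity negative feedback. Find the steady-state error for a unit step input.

The loop is type 0. Static position error constant K_pos = D(0)·G(0) = 20.2·0.2615 = 5.283.
Steady-state error to a unit step: e_ss = 1/(1+K_pos) = 1/6.283 = 0.159.

0.159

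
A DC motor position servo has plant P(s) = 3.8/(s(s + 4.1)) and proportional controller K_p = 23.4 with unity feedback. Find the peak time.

From 1 + K_pP(s) = 0: s² + 4.1s + 88.92 = 0 ⇒ ω_n = 9.43, ζ = 0.2174.
Damped frequency ω_d = ω_n√(1−ζ²) = 9.204 rad/s, so peak time T_p = π/ω_d = 0.341 s.

T_p = 0.341 s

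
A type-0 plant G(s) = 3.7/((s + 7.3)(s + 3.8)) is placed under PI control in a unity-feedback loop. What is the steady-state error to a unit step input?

The PI controller's integrator makes the forward path type 1, so e_ss to a step is zero.

0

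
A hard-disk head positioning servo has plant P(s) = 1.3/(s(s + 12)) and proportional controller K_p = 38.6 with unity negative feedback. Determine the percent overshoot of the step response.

0.67%

The closed-loop denominator s² + 12s + 50.18 gives ω_n = √50.18 = 7.084 and ζ = 12/(2ω_n) = 0.847.
%OS = 100·exp(−πζ/√(1−ζ²)) = 100·exp(−π·0.847/√0.2826) = 0.67%.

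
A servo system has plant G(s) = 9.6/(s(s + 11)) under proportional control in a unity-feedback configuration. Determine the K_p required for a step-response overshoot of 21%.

K_p = 15.9

From %OS = 100·exp(−πζ/√(1−ζ²)) = 21%, ζ = −ln(0.21)/√(π²+ln²(0.21)) = 0.4449.
Characteristic equation s² + 11s + 9.6K_p = 0 gives ζ = 11/(2√(9.6K_p)).
Setting ζ = 0.4449: √(9.6K_p) = 11/(2·0.4449) = 12.36, so K_p = 152.8/9.6 = 15.9.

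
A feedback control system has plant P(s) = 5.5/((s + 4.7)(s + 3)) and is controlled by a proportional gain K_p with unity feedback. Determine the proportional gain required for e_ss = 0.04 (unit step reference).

K_p = 61.5

The loop is type 0, so e_ss(step) = 1/(1 + K_pos) with K_pos = K_p·P(0).
P(0) = 0.3901. Require 1/(1 + K_p·0.3901) = 0.04, so 1 + 0.3901·K_p = 25.
K_p = (25 − 1)/0.3901 = 61.5.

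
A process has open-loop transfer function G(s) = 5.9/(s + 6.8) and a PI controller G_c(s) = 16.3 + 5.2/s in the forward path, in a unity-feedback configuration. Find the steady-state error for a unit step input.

0

The open loop G_c(s)G(s) has a pole at the origin (type 1), so the static position error constant is infinite and e_ss = 1/(1+∞) = 0.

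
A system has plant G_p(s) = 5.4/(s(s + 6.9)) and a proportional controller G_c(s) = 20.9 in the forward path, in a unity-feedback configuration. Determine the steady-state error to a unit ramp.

The loop has one pole at the origin (type 1). Velocity error constant K_v = lim_{s→0} s·G_c(s)G_p(s) = 20.9·5.4/6.9 = 16.36.
Steady-state error to a unit ramp: e_ss = 1/K_v = 0.0611.

0.0611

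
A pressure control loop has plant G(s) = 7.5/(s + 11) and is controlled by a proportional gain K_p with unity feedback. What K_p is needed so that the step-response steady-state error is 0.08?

The loop is type 0, so e_ss(step) = 1/(1 + K_pos) with K_pos = K_p·G(0).
G(0) = 0.6818. Require 1/(1 + K_p·0.6818) = 0.08, so 1 + 0.6818·K_p = 12.5.
K_p = (12.5 − 1)/0.6818 = 16.9.

K_p = 16.9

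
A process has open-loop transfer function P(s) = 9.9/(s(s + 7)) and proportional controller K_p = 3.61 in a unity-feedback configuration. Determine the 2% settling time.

T_s ≈ 1.14 s

From 1 + K_pP(s) = 0: s² + 7s + 35.74 = 0 ⇒ ω_n = 5.978, ζ = 0.5855.
2% settling time T_s ≈ 4/(ζω_n) = 4/3.5 = 1.14 s.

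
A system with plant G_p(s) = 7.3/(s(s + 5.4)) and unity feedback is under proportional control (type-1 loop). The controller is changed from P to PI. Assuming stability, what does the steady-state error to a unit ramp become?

0

The integrator raises the loop to type 2, so K_v → ∞ and e_ss to a ramp is zero.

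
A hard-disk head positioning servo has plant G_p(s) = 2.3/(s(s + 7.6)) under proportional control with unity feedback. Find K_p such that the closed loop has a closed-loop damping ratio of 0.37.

Closed-loop characteristic equation: s² + 7.6s + K_p·2.3 = 0.
So ω_n = √(2.3K_p) and 2ζω_n = 7.6, giving ζ = 7.6/(2√(2.3K_p)).
Setting ζ = 0.37: √(2.3K_p) = 7.6/(2·0.37) = 10.27, so K_p = 105.5/2.3 = 45.9.

K_p = 45.9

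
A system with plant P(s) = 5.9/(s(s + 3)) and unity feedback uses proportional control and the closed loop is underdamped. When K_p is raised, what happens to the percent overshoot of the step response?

increase

ζ = 3/(2√(5.9K_p)) decreases as K_p grows; lower damping means more overshoot.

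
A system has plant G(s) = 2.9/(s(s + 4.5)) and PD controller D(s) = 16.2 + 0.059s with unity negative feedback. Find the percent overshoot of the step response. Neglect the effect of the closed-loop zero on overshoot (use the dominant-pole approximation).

32%

Forward path: (16.2 + 0.059s)·2.9/(s(s+4.5)). The closed-loop characteristic equation is s² + (4.5 + 2.9·0.059)s + 2.9·16.2 = 0.
That is s² + 4.671s + 46.98 = 0, so ω_n = 6.854 rad/s and ζ = 4.671/(2·6.854) = 0.3407.
%OS = 100·exp(−πζ/√(1−ζ²)) = 32%.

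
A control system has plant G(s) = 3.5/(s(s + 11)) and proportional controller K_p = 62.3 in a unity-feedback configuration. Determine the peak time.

T_p = 0.229 s

Closed-loop characteristic equation: s² + 11s + 218 = 0, so ω_n = 14.77 rad/s and ζ = 11/(2·14.77) = 0.3725.
Damped frequency ω_d = ω_n√(1−ζ²) = 13.7 rad/s, so peak time T_p = π/ω_d = 0.229 s.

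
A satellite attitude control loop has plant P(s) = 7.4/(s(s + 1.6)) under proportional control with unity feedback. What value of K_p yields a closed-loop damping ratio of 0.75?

K_p = 0.154

Closed-loop characteristic equation: s² + 1.6s + K_p·7.4 = 0.
So ω_n = √(7.4K_p) and 2ζω_n = 1.6, giving ζ = 1.6/(2√(7.4K_p)).
Setting ζ = 0.75: √(7.4K_p) = 1.6/(2·0.75) = 1.067, so K_p = 1.138/7.4 = 0.154.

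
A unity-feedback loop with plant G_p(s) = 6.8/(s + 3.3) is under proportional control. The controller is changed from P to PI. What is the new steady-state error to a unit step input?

Adding integral action puts a pole at s = 0 in the forward path, raising the system type to 1; a type-1 loop has zero steady-state error to a step.

0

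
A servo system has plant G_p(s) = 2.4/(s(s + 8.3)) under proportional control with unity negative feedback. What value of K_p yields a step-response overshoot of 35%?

K_p = 71.4

From %OS = 100·exp(−πζ/√(1−ζ²)) = 35%, ζ = −ln(0.35)/√(π²+ln²(0.35)) = 0.3169.
Characteristic equation s² + 8.3s + 2.4K_p = 0 gives ζ = 8.3/(2√(2.4K_p)).
Setting ζ = 0.3169: √(2.4K_p) = 8.3/(2·0.3169) = 13.09, so K_p = 171.5/2.4 = 71.4.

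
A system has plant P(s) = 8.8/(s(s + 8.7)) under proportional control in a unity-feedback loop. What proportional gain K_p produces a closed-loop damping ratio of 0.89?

Closed-loop characteristic equation: s² + 8.7s + K_p·8.8 = 0.
So ω_n = √(8.8K_p) and 2ζω_n = 8.7, giving ζ = 8.7/(2√(8.8K_p)).
Setting ζ = 0.89: √(8.8K_p) = 8.7/(2·0.89) = 4.888, so K_p = 23.89/8.8 = 2.71.

K_p = 2.71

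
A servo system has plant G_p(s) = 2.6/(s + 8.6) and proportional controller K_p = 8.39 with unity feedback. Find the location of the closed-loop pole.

s = -30.41

Closed-loop transfer function: T(s) = K_p·G_p(s)/(1 + K_p·G_p(s)) = 21.81/(s + 8.6 + 21.81) = 21.81/(s + 30.41).
The closed-loop pole is at s = −30.41.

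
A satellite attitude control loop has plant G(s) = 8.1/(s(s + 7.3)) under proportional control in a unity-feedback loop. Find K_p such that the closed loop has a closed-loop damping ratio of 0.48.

Closed-loop characteristic equation: s² + 7.3s + K_p·8.1 = 0.
So ω_n = √(8.1K_p) and 2ζω_n = 7.3, giving ζ = 7.3/(2√(8.1K_p)).
Setting ζ = 0.48: √(8.1K_p) = 7.3/(2·0.48) = 7.604, so K_p = 57.82/8.1 = 7.14.

K_p = 7.14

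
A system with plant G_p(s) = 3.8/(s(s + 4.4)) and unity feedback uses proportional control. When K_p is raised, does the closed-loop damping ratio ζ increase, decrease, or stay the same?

ζ = 4.4/(2√(3.8K_p)); increasing K_p raises the denominator, so ζ falls.

decrease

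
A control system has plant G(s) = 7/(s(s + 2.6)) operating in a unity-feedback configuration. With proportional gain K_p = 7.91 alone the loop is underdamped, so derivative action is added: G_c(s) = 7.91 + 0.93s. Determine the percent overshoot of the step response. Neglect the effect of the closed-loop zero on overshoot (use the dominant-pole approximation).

8.79%

Forward path: (7.91 + 0.93s)·7/(s(s+2.6)). The closed-loop characteristic equation is s² + (2.6 + 7·0.93)s + 7·7.91 = 0.
That is s² + 9.11s + 55.37 = 0, so ω_n = 7.441 rad/s and ζ = 9.11/(2·7.441) = 0.6121.
%OS = 100·exp(−πζ/√(1−ζ²)) = 8.79%.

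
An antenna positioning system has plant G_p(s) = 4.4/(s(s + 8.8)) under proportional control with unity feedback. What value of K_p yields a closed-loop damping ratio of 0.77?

K_p = 7.42

Closed-loop characteristic equation: s² + 8.8s + K_p·4.4 = 0.
So ω_n = √(4.4K_p) and 2ζω_n = 8.8, giving ζ = 8.8/(2√(4.4K_p)).
Setting ζ = 0.77: √(4.4K_p) = 8.8/(2·0.77) = 5.714, so K_p = 32.65/4.4 = 7.42.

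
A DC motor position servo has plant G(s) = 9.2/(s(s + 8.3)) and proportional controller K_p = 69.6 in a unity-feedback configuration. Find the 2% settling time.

T_s ≈ 0.964 s

The closed-loop denominator s² + 8.3s + 640.3 gives ω_n = √640.3 = 25.3 and ζ = 8.3/(2ω_n) = 0.164.
2% settling time T_s ≈ 4/(ζω_n) = 4/4.15 = 0.964 s.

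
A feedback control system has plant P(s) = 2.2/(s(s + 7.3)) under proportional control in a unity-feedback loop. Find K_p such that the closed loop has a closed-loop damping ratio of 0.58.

Closed-loop characteristic equation: s² + 7.3s + K_p·2.2 = 0.
So ω_n = √(2.2K_p) and 2ζω_n = 7.3, giving ζ = 7.3/(2√(2.2K_p)).
Setting ζ = 0.58: √(2.2K_p) = 7.3/(2·0.58) = 6.293, so K_p = 39.6/2.2 = 18.

K_p = 18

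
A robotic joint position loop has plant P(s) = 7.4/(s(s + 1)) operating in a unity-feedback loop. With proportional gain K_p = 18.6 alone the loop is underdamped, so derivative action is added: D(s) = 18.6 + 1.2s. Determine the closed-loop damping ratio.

Forward path: (18.6 + 1.2s)·7.4/(s(s+1)). The closed-loop characteristic equation is s² + (1 + 7.4·1.2)s + 7.4·18.6 = 0.
That is s² + 9.88s + 137.6 = 0, so ω_n = 11.73 rad/s and ζ = 9.88/(2·11.73) = 0.4211.

ζ = 0.421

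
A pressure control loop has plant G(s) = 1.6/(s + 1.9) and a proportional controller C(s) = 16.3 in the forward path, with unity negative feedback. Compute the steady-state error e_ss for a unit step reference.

The loop is type 0. Static position error constant K_pos = C(0)·G(0) = 16.3·0.8421 = 13.73.
Steady-state error to a unit step: e_ss = 1/(1+K_pos) = 1/14.73 = 0.0679.

0.0679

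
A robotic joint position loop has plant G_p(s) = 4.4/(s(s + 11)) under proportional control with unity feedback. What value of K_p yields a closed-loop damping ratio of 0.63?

K_p = 17.3

Closed-loop characteristic equation: s² + 11s + K_p·4.4 = 0.
So ω_n = √(4.4K_p) and 2ζω_n = 11, giving ζ = 11/(2√(4.4K_p)).
Setting ζ = 0.63: √(4.4K_p) = 11/(2·0.63) = 8.73, so K_p = 76.22/4.4 = 17.3.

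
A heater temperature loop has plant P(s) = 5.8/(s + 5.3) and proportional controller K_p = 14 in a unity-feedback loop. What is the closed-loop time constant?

Closed-loop transfer function: T(s) = K_p·P(s)/(1 + K_p·P(s)) = 81.2/(s + 5.3 + 81.2) = 81.2/(s + 86.5).
Time constant τ = 1/86.5 = 0.0116 s.

τ = 0.0116 s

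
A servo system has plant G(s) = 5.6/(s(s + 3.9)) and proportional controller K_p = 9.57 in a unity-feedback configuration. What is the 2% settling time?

Closed-loop characteristic equation: s² + 3.9s + 53.59 = 0, so ω_n = 7.321 rad/s and ζ = 3.9/(2·7.321) = 0.2664.
2% settling time T_s ≈ 4/(ζω_n) = 4/1.95 = 2.05 s.

T_s ≈ 2.05 s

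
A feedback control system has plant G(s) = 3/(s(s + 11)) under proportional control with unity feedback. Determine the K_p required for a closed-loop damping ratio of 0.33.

K_p = 92.6

Closed-loop characteristic equation: s² + 11s + K_p·3 = 0.
So ω_n = √(3K_p) and 2ζω_n = 11, giving ζ = 11/(2√(3K_p)).
Setting ζ = 0.33: √(3K_p) = 11/(2·0.33) = 16.67, so K_p = 277.8/3 = 92.6.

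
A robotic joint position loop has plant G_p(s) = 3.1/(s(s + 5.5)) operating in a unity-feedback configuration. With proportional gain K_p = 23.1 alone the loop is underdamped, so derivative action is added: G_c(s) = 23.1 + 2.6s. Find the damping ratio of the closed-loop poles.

ζ = 0.801

Forward path: (23.1 + 2.6s)·3.1/(s(s+5.5)). The closed-loop characteristic equation is s² + (5.5 + 3.1·2.6)s + 3.1·23.1 = 0.
That is s² + 13.56s + 71.61 = 0, so ω_n = 8.462 rad/s and ζ = 13.56/(2·8.462) = 0.8012.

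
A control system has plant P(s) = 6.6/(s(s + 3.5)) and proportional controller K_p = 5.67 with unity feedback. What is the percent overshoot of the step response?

39.1%

From 1 + K_pP(s) = 0: s² + 3.5s + 37.42 = 0 ⇒ ω_n = 6.117, ζ = 0.2861.
%OS = 100·exp(−πζ/√(1−ζ²)) = 100·exp(−π·0.2861/√0.9182) = 39.1%.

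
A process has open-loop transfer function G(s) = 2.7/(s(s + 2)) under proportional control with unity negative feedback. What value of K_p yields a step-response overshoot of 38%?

From %OS = 100·exp(−πζ/√(1−ζ²)) = 38%, ζ = −ln(0.38)/√(π²+ln²(0.38)) = 0.2943.
Characteristic equation s² + 2s + 2.7K_p = 0 gives ζ = 2/(2√(2.7K_p)).
Setting ζ = 0.2943: √(2.7K_p) = 2/(2·0.2943) = 3.397, so K_p = 11.54/2.7 = 4.27.

K_p = 4.27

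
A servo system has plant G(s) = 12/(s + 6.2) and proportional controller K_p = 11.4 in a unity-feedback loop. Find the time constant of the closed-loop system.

τ = 0.00699 s

Closed-loop transfer function: T(s) = K_p·G(s)/(1 + K_p·G(s)) = 136.8/(s + 6.2 + 136.8) = 136.8/(s + 143).
Time constant τ = 1/143 = 0.00699 s.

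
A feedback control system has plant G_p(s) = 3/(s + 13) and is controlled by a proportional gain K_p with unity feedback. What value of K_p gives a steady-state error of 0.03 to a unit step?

K_p = 140

Steady-state error for a unit step on this type-0 loop is 1/(1 + K_p·G_p(0)).
G_p(0) = 0.2308. Require 1/(1 + K_p·0.2308) = 0.03, so 1 + 0.2308·K_p = 33.33.
K_p = (33.33 − 1)/0.2308 = 140.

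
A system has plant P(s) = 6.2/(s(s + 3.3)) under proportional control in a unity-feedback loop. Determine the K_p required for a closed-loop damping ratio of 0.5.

Closed-loop characteristic equation: s² + 3.3s + K_p·6.2 = 0.
So ω_n = √(6.2K_p) and 2ζω_n = 3.3, giving ζ = 3.3/(2√(6.2K_p)).
Setting ζ = 0.5: √(6.2K_p) = 3.3/(2·0.5) = 3.3, so K_p = 10.89/6.2 = 1.76.

K_p = 1.76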